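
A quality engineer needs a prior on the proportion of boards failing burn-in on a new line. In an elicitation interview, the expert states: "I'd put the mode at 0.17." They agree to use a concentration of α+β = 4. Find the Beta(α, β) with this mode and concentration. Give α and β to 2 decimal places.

α = 1.34, β = 2.66

For α,β > 1 the Beta mode is (α−1)/(α+β−2). With α+β = 4, the mode is (α−1)/2.
Set (α−1)/2 = 0.17 → α = 1 + 0.17·2 = 1.34.
β = 4 − α = 2.66.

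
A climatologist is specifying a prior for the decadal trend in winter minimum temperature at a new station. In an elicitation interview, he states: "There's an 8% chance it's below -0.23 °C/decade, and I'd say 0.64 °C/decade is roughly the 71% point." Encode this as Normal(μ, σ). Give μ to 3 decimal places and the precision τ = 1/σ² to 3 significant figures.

μ = 0.394, τ = 5.07

For Normal(μ,σ), the p-quantile is μ + z_p·σ. Here z_{0.08} = -1.405, z_{0.71} = 0.5534.
So -0.23 = μ − 1.405σ and 0.64 = μ + 0.5534σ.
Subtracting: σ = (0.64 − -0.23)/(0.5534 − (-1.405)) = 0.444.
Then μ = -0.23 − (-1.405)·0.444 = 0.394.
Precision τ = 1/σ² = 1/0.4442² = 5.07.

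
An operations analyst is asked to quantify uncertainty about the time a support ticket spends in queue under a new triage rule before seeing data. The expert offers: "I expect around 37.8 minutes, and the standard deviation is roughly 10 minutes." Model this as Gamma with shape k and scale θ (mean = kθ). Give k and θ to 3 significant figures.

k ≈ 14.3, θ ≈ 2.65

For Gamma(k, scale θ): mean = kθ, variance = kθ², so CV = 1/√k.
CV = SD/mean = 10/37.8 = 0.2646, hence k = 1/CV² = 14.3.
Then θ = mean/k = 37.8/14.3 = 2.65.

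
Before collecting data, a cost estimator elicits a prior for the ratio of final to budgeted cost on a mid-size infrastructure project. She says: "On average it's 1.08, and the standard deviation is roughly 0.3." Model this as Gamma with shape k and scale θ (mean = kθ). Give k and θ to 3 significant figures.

For Gamma(k, scale θ): mean = kθ, variance = kθ², so CV = 1/√k.
CV = SD/mean = 0.3/1.08 = 0.2778, hence k = 1/CV² = 13.
Then θ = mean/k = 1.08/13 = 0.0833.

k ≈ 13, θ ≈ 0.0833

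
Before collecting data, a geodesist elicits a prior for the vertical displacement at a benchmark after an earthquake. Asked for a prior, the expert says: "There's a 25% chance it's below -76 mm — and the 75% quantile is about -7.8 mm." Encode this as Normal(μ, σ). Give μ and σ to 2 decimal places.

μ = -41.90, σ = 50.56

The p-quantile of Normal(μ,σ) is μ + z_p·σ, with z_{0.25} = -0.6745 and z_{0.75} = 0.6745.
Eliminate σ: μ = (z₂·x₁ − z₁·x₂)/(z₂ − z₁) = (0.6745·-76 − (-0.6745)·-7.8)/1.349 = -41.90.
Then σ = (x₂ − x₁)/(z₂ − z₁) = (-7.8 − -76)/1.349 = 50.56.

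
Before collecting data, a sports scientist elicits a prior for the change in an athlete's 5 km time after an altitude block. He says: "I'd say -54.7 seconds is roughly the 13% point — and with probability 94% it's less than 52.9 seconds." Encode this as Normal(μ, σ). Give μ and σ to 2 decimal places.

For Normal(μ,σ), the p-quantile is μ + z_p·σ. Here z_{0.13} = -1.126, z_{0.94} = 1.555.
So -54.7 = μ − 1.126σ and 52.9 = μ + 1.555σ.
Subtracting: σ = (52.9 − -54.7)/(1.555 − (-1.126)) = 40.13.
Then μ = -54.7 − (-1.126)·40.13 = -9.50.

μ = -9.50, σ = 40.13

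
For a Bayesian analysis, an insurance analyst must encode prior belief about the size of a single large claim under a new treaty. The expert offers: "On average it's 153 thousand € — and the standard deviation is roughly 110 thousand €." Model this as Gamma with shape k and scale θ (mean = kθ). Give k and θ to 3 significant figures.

k ≈ 1.93, θ ≈ 79.1

For Gamma(k, scale θ): mean = kθ, variance = kθ², so CV = 1/√k.
CV = SD/mean = 110/153 = 0.719, hence k = 1/CV² = 1.93.
Then θ = mean/k = 153/1.93 = 79.1.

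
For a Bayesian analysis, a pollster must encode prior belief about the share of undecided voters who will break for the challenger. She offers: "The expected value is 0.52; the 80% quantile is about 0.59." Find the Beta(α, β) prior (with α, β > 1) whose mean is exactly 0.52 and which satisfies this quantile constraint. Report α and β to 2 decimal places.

α ≈ 18.89, β ≈ 17.44

With mean 0.52 fixed, write α = 0.52s, β = 0.48s where s = α+β.
Need P(θ < 0.59) = 0.8 under Beta(0.52s, 0.48s). Normal approximation: (q−m)/√(m(1−m)/s) ≈ z_{0.8} = 0.842, so s ≈ 0.52·0.48·(0.842)²/(0.59−0.52)² = 36.1.
At s = 36.1: P(θ<0.59) ≈ 0.799. Adjusting to match 0.8 gives s ≈ 36.33.
So α = 0.52·36.33 ≈ 18.89, β = 0.48·36.33 ≈ 17.44.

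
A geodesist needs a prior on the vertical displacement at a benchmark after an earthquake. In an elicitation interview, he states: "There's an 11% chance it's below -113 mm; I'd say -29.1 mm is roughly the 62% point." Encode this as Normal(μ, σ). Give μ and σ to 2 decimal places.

For Normal(μ,σ), the p-quantile is μ + z_p·σ. Here z_{0.11} = -1.227, z_{0.62} = 0.3055.
So -113 = μ − 1.227σ and -29.1 = μ + 0.3055σ.
Subtracting: σ = (-29.1 − -113)/(0.3055 − (-1.227)) = 54.76.
Then μ = -113 − (-1.227)·54.76 = -45.83.

μ = -45.83, σ = 54.76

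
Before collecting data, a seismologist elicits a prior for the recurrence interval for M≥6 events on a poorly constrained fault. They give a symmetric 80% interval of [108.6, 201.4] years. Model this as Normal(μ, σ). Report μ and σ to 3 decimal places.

μ = 155.000, σ = 36.206

A symmetric 80% interval runs μ ± z·σ with z = 1.282.
Half-width = 46.4, so σ = 46.4/1.282 = 36.206.
μ is the interval midpoint, 155.000.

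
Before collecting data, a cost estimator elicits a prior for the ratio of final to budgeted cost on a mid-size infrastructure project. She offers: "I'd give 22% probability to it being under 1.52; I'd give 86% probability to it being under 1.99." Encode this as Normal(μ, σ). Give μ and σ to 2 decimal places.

μ = 1.72, σ = 0.25

The p-quantile of Normal(μ,σ) is μ + z_p·σ, with z_{0.22} = -0.7722 and z_{0.86} = 1.08.
Eliminate σ: μ = (z₂·x₁ − z₁·x₂)/(z₂ − z₁) = (1.08·1.52 − (-0.7722)·1.99)/1.853 = 1.72.
Then σ = (x₂ − x₁)/(z₂ − z₁) = (1.99 − 1.52)/1.853 = 0.25.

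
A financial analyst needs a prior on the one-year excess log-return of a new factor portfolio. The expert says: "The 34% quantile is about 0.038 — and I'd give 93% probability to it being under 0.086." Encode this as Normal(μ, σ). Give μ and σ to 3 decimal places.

μ = 0.048, σ = 0.025

The p-quantile of Normal(μ,σ) is μ + z_p·σ, with z_{0.34} = -0.4125 and z_{0.93} = 1.476.
Eliminate σ: μ = (z₂·x₁ − z₁·x₂)/(z₂ − z₁) = (1.476·0.038 − (-0.4125)·0.086)/1.888 = 0.048.
Then σ = (x₂ − x₁)/(z₂ − z₁) = (0.086 − 0.038)/1.888 = 0.025.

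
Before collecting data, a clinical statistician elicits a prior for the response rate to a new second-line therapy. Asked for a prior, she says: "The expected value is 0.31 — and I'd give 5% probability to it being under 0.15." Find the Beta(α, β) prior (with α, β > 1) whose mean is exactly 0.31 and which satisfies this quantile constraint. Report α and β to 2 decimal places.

α ≈ 5.74, β ≈ 12.77

With mean 0.31 fixed, write α = 0.31s, β = 0.69s where s = α+β.
Need P(θ < 0.15) = 0.05 under Beta(0.31s, 0.69s). Normal approximation: (q−m)/√(m(1−m)/s) ≈ z_{0.05} = -1.64, so s ≈ 0.31·0.69·(-1.64)²/(0.15−0.31)² = 22.6.
At s = 22.6: P(θ<0.15) ≈ 0.033. Adjusting to match 0.05 gives s ≈ 18.50.
So α = 0.31·18.50 ≈ 5.74, β = 0.69·18.50 ≈ 12.77.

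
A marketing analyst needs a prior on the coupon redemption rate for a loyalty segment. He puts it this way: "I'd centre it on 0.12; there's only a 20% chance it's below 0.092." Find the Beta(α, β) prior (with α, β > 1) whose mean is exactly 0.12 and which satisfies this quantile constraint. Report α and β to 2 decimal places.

With mean 0.12 fixed, write α = 0.12s, β = 0.88s where s = α+β.
Need P(θ < 0.092) = 0.2 under Beta(0.12s, 0.88s). Normal approximation: (q−m)/√(m(1−m)/s) ≈ z_{0.2} = -0.842, so s ≈ 0.12·0.88·(-0.842)²/(0.092−0.12)² = 95.4.
At s = 95.4: P(θ<0.092) ≈ 0.205. Adjusting to match 0.2 gives s ≈ 98.79.
So α = 0.12·98.79 ≈ 11.86, β = 0.88·98.79 ≈ 86.94.

α ≈ 11.86, β ≈ 86.94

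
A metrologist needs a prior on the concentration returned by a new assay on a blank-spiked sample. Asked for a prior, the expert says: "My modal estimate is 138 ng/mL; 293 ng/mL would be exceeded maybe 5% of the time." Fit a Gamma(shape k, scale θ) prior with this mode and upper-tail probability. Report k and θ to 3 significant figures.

k ≈ 5.87, θ ≈ 28.3

Gamma(k,θ) with k>1 has mode (k−1)θ, so θ = 138/(k−1).
Need P(X < 293) = 0.95 with θ tied to k this way. Start at k = 2, θ = 138: P(X<293) ≈ 0.626.
Too low — raise k to concentrate. Iterating converges to k ≈ 5.87.
Then θ = 138/(5.87−1) ≈ 28.3.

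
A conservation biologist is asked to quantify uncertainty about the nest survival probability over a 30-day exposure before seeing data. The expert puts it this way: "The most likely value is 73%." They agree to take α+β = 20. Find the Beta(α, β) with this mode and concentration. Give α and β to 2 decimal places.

α = 14.14, β = 5.86

For α,β > 1 the Beta mode is (α−1)/(α+β−2). With α+β = 20, the mode is (α−1)/18.
Set (α−1)/18 = 0.73 → α = 1 + 0.73·18 = 14.14.
β = 20 − α = 5.86.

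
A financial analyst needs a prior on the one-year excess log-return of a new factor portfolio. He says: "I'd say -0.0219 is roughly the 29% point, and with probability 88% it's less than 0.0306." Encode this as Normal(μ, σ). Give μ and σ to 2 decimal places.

μ = -0.01, σ = 0.03

The p-quantile of Normal(μ,σ) is μ + z_p·σ, with z_{0.29} = -0.5534 and z_{0.88} = 1.175.
Eliminate σ: μ = (z₂·x₁ − z₁·x₂)/(z₂ − z₁) = (1.175·-0.0219 − (-0.5534)·0.0306)/1.728 = -0.01.
Then σ = (x₂ − x₁)/(z₂ − z₁) = (0.0306 − -0.0219)/1.728 = 0.03.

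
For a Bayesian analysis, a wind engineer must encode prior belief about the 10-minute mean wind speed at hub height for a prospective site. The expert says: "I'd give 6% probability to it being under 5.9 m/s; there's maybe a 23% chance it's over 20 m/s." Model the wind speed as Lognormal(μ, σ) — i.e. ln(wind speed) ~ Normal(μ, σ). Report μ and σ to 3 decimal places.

If T ~ Lognormal(μ,σ) then ln T ~ Normal(μ,σ), so the p-quantile of ln T is μ + z_p·σ.
ln(5.9) = 1.775 and ln(20) = 2.996; z_{0.06} = -1.555, z_{0.77} = 0.7388.
σ = (2.996 − 1.775)/(0.7388 − (-1.555)) = 0.532.
μ = 1.775 − (-1.555)·0.532 = 2.602.

μ ≈ 2.602, σ ≈ 0.532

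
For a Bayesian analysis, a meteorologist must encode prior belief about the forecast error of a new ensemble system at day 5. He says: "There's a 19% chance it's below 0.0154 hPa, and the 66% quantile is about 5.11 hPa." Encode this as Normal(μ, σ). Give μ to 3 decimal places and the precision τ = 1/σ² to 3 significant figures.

For Normal(μ,σ), the p-quantile is μ + z_p·σ. Here z_{0.19} = -0.8779, z_{0.66} = 0.4125.
So 0.0154 = μ − 0.8779σ and 5.11 = μ + 0.4125σ.
Subtracting: σ = (5.11 − 0.0154)/(0.4125 − (-0.8779)) = 3.948.
Then μ = 0.0154 − (-0.8779)·3.948 = 3.482.
Precision τ = 1/σ² = 1/3.948² = 0.0642.

μ = 3.482, τ = 0.0642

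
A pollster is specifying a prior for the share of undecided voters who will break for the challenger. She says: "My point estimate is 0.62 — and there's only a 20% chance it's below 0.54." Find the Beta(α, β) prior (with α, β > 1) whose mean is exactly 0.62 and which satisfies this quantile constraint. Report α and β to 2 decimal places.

α ≈ 15.85, β ≈ 9.72

With mean 0.62 fixed, write α = 0.62s, β = 0.38s where s = α+β.
Need P(θ < 0.54) = 0.2 under Beta(0.62s, 0.38s). Normal approximation: (q−m)/√(m(1−m)/s) ≈ z_{0.2} = -0.842, so s ≈ 0.62·0.38·(-0.842)²/(0.54−0.62)² = 26.1.
At s = 26.1: P(θ<0.54) ≈ 0.198. Adjusting to match 0.2 gives s ≈ 25.57.
So α = 0.62·25.57 ≈ 15.85, β = 0.38·25.57 ≈ 9.72.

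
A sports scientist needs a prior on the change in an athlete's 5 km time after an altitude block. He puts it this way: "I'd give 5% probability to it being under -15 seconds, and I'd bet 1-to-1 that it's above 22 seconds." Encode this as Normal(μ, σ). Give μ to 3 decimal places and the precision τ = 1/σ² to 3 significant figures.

For Normal(μ,σ), the p-quantile is μ + z_p·σ. Here z_{0.05} = -1.645, z_{0.5} = 0.
So -15 = μ − 1.645σ and 22 = μ + 0σ.
Subtracting: σ = (22 − -15)/(0 − (-1.645)) = 22.494.
Then μ = -15 − (-1.645)·22.494 = 22.000.
Precision τ = 1/σ² = 1/22.49² = 0.00198.

μ = 22.000, τ = 0.00198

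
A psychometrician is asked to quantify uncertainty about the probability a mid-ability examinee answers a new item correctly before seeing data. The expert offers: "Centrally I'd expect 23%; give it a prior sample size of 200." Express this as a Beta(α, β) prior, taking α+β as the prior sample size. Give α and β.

Under the effective-sample-size interpretation, Beta(α, β) has prior mean α/(α+β) and prior sample size α+β.
So α+β = 200 and α/(α+β) = 0.23, giving α = 0.23·200 = 46 and β = 200 − 46 = 154.

α = 46, β = 154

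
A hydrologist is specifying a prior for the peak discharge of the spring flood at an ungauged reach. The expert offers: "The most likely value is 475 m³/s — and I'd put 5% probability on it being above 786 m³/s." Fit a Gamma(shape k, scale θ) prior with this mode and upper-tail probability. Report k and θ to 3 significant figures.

Gamma(k,θ) with k>1 has mode (k−1)θ, so θ = 475/(k−1).
Need P(X < 786) = 0.95 with θ tied to k this way. Start at k = 2, θ = 475: P(X<786) ≈ 0.493.
Too low — raise k to concentrate. Iterating converges to k ≈ 12.
Then θ = 475/(12−1) ≈ 43.1.

k ≈ 12, θ ≈ 43.1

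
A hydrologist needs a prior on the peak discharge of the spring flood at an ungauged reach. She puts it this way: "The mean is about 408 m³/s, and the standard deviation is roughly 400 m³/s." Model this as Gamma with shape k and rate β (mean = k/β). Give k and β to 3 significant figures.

k ≈ 1.04, β ≈ 0.00255

For Gamma(k, rate β): mean = k/β, variance = k/β², so CV = 1/√k.
CV = SD/mean = 400/408 = 0.9804, hence k = 1/CV² = 1.04.
Then β = k/mean = 1.04/408 = 0.00255.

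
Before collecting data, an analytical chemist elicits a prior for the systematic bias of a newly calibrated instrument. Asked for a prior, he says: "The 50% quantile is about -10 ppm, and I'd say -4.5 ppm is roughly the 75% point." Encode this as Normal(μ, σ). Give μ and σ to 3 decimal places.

The p-quantile of Normal(μ,σ) is μ + z_p·σ, with z_{0.5} = 0 and z_{0.75} = 0.6745.
Eliminate σ: μ = (z₂·x₁ − z₁·x₂)/(z₂ − z₁) = (0.6745·-10 − (0)·-4.5)/0.6745 = -10.000.
Then σ = (x₂ − x₁)/(z₂ − z₁) = (-4.5 − -10)/0.6745 = 8.154.

μ = -10.000, σ = 8.154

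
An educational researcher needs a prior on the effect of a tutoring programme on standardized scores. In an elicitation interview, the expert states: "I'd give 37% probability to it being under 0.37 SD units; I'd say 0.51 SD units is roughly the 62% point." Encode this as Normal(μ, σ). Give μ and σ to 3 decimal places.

μ = 0.443, σ = 0.220

For Normal(μ,σ), the p-quantile is μ + z_p·σ. Here z_{0.37} = -0.3319, z_{0.62} = 0.3055.
So 0.37 = μ − 0.3319σ and 0.51 = μ + 0.3055σ.
Subtracting: σ = (0.51 − 0.37)/(0.3055 − (-0.3319)) = 0.220.
Then μ = 0.37 − (-0.3319)·0.220 = 0.443.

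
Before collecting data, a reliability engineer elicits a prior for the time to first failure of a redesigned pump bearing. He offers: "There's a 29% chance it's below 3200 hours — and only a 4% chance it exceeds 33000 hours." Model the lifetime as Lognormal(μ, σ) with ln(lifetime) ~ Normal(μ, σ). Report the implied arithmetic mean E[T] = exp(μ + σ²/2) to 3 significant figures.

If T ~ Lognormal(μ,σ) then ln T ~ Normal(μ,σ), so the p-quantile of ln T is μ + z_p·σ.
ln(3200) = 8.071 and ln(33000) = 10.4; z_{0.29} = -0.5534, z_{0.96} = 1.751.
σ = (10.4 − 8.071)/(1.751 − (-0.5534)) = 1.013.
μ = 8.071 − (-0.5534)·1.013 = 8.631.
E[T] = exp(μ + σ²/2) = exp(8.631 + 0.5128) = 9360 hours.

E[T] ≈ 9360 hours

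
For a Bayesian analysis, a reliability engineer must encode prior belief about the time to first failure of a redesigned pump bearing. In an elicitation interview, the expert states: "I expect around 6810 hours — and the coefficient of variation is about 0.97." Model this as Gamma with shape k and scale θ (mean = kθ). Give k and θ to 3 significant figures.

For Gamma(k, scale θ): mean = kθ, variance = kθ², so CV = 1/√k.
CV = 0.97, hence k = 1/CV² = 1.06.
Then θ = mean/k = 6810/1.06 = 6410.

k ≈ 1.06, θ ≈ 6410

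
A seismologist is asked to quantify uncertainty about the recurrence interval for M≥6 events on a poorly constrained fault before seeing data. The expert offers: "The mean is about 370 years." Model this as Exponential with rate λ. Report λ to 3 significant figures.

λ ≈ 0.0027

Exponential mean = 1/λ, so λ = 1/370.0 = 0.0027.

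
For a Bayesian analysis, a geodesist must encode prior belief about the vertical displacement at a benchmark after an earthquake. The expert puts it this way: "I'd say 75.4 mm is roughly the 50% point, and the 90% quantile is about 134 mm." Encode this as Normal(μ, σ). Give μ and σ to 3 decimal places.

The p-quantile of Normal(μ,σ) is μ + z_p·σ, with z_{0.5} = 0 and z_{0.9} = 1.282.
Eliminate σ: μ = (z₂·x₁ − z₁·x₂)/(z₂ − z₁) = (1.282·75.4 − (0)·134)/1.282 = 75.400.
Then σ = (x₂ − x₁)/(z₂ − z₁) = (134 − 75.4)/1.282 = 45.726.

μ = 75.400, σ = 45.726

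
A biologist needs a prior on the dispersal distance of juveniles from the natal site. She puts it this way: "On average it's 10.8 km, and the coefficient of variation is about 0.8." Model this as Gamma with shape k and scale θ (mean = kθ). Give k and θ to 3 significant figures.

For Gamma(k, scale θ): mean = kθ, variance = kθ², so CV = 1/√k.
CV = 0.8, hence k = 1/CV² = 1.56.
Then θ = mean/k = 10.8/1.56 = 6.91.

k ≈ 1.56, θ ≈ 6.91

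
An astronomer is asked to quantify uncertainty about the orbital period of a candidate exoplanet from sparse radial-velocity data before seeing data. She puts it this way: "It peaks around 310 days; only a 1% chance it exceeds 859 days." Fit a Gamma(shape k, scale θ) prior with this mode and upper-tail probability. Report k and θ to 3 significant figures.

k ≈ 5.42, θ ≈ 70.2

Gamma(k,θ) with k>1 has mode (k−1)θ, so θ = 310/(k−1).
Need P(X < 859) = 0.99 with θ tied to k this way. Start at k = 2, θ = 310: P(X<859) ≈ 0.764.
Too low — raise k to concentrate. Iterating converges to k ≈ 5.42.
Then θ = 310/(5.42−1) ≈ 70.2.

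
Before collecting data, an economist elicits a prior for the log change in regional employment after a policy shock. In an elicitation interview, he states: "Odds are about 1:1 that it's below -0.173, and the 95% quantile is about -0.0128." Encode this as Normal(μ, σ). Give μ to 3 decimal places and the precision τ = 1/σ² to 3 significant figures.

μ = -0.173, τ = 105

The p-quantile of Normal(μ,σ) is μ + z_p·σ, with z_{0.5} = 0 and z_{0.95} = 1.645.
Eliminate σ: μ = (z₂·x₁ − z₁·x₂)/(z₂ − z₁) = (1.645·-0.173 − (0)·-0.0128)/1.645 = -0.173.
Then σ = (x₂ − x₁)/(z₂ − z₁) = (-0.0128 − -0.173)/1.645 = 0.097.
Precision τ = 1/σ² = 1/0.09739² = 105.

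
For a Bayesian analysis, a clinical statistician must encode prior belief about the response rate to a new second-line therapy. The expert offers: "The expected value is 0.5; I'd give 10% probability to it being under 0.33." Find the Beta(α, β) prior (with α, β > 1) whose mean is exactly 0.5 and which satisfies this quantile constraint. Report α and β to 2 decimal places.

With mean 0.5 fixed, write α = 0.5s, β = 0.5s where s = α+β.
Need P(θ < 0.33) = 0.1 under Beta(0.5s, 0.5s). Normal approximation: (q−m)/√(m(1−m)/s) ≈ z_{0.1} = -1.28, so s ≈ 0.5·0.5·(-1.28)²/(0.33−0.5)² = 14.2.
At s = 14.2: P(θ<0.33) ≈ 0.097. Adjusting to match 0.1 gives s ≈ 13.85.
So α = 0.5·13.85 ≈ 6.93, β = 0.5·13.85 ≈ 6.93.

α ≈ 6.93, β ≈ 6.93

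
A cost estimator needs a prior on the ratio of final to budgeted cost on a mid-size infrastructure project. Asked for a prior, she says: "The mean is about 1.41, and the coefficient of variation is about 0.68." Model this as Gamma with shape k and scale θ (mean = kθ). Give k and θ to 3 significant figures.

k ≈ 2.16, θ ≈ 0.652

For Gamma(k, scale θ): mean = kθ, variance = kθ², so CV = 1/√k.
CV = 0.68, hence k = 1/CV² = 2.16.
Then θ = mean/k = 1.41/2.16 = 0.652.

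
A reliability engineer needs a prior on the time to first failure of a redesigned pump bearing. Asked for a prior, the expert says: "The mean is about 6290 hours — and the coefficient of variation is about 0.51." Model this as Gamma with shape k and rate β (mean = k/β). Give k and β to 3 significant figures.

k ≈ 3.84, β ≈ 0.000611

For Gamma(k, rate β): mean = k/β, variance = k/β², so CV = 1/√k.
CV = 0.51, hence k = 1/CV² = 3.84.
Then β = k/mean = 3.84/6290 = 0.000611.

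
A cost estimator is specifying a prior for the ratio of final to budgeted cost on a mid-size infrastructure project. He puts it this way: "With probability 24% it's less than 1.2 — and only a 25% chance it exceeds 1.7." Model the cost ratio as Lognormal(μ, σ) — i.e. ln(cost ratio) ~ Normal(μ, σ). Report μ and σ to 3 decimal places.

If T ~ Lognormal(μ,σ) then ln T ~ Normal(μ,σ), so the p-quantile of ln T is μ + z_p·σ.
ln(1.2) = 0.1823 and ln(1.7) = 0.5306; z_{0.24} = -0.7063, z_{0.75} = 0.6745.
σ = (0.5306 − 0.1823)/(0.6745 − (-0.7063)) = 0.252.
μ = 0.1823 − (-0.7063)·0.252 = 0.360.

μ ≈ 0.360, σ ≈ 0.252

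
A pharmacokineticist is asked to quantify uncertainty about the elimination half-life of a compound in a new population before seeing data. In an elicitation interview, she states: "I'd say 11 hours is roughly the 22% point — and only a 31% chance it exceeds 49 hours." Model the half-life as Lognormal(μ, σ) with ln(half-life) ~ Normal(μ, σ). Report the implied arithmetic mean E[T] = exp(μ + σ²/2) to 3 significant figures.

E[T] ≈ 54.7 hours

If T ~ Lognormal(μ,σ) then ln T ~ Normal(μ,σ), so the p-quantile of ln T is μ + z_p·σ.
ln(11) = 2.398 and ln(49) = 3.892; z_{0.22} = -0.7722, z_{0.69} = 0.4959.
σ = (3.892 − 2.398)/(0.4959 − (-0.7722)) = 1.178.
μ = 2.398 − (-0.7722)·1.178 = 3.308.
E[T] = exp(μ + σ²/2) = exp(3.308 + 0.6940) = 54.7 hours.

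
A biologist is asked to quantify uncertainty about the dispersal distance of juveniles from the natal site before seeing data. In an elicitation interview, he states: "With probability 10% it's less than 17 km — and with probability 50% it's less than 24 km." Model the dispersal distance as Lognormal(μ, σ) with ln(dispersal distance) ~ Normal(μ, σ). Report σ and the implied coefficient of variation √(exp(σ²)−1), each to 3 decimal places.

σ ≈ 0.269, CV ≈ 0.274

If T ~ Lognormal(μ,σ) then ln T ~ Normal(μ,σ), so the p-quantile of ln T is μ + z_p·σ.
ln(17) = 2.833 and ln(24) = 3.178; z_{0.1} = -1.282, z_{0.5} = 0.
σ = (3.178 − 2.833)/(0 − (-1.282)) = 0.269.
μ = 2.833 − (-1.282)·0.269 = 3.178.
CV = √(exp(σ²)−1) = √(exp(0.0724)−1) = 0.274.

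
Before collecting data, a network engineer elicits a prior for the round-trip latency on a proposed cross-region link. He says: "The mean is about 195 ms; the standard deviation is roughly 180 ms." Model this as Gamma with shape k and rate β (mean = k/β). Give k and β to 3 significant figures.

k ≈ 1.17, β ≈ 0.00602

For Gamma(k, rate β): mean = k/β, variance = k/β², so CV = 1/√k.
CV = SD/mean = 180/195 = 0.9231, hence k = 1/CV² = 1.17.
Then β = k/mean = 1.17/195 = 0.00602.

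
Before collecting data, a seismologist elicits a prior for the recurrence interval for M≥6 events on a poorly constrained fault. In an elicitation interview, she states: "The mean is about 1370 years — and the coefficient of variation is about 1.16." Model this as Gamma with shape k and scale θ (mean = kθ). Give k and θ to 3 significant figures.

For Gamma(k, scale θ): mean = kθ, variance = kθ², so CV = 1/√k.
CV = 1.16, hence k = 1/CV² = 0.743.
Then θ = mean/k = 1370/0.743 = 1840.

k ≈ 0.743, θ ≈ 1840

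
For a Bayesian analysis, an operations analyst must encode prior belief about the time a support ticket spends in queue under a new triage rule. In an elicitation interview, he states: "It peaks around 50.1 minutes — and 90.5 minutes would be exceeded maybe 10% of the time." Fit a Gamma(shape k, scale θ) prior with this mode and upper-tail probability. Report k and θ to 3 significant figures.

Gamma(k,θ) with k>1 has mode (k−1)θ, so θ = 50.1/(k−1).
Need P(X < 90.5) = 0.9 with θ tied to k this way. Start at k = 2, θ = 50.1: P(X<90.5) ≈ 0.539.
Too low — raise k to concentrate. Iterating converges to k ≈ 6.45.
Then θ = 50.1/(6.45−1) ≈ 9.2.

k ≈ 6.45, θ ≈ 9.2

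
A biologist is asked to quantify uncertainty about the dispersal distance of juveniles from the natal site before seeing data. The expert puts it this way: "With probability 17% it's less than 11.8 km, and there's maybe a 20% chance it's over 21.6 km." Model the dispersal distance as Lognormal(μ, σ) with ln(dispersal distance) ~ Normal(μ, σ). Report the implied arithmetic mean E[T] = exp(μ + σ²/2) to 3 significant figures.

If T ~ Lognormal(μ,σ) then ln T ~ Normal(μ,σ), so the p-quantile of ln T is μ + z_p·σ.
ln(11.8) = 2.468 and ln(21.6) = 3.073; z_{0.17} = -0.9542, z_{0.8} = 0.8416.
σ = (3.073 − 2.468)/(0.8416 − (-0.9542)) = 0.337.
μ = 2.468 − (-0.9542)·0.337 = 2.789.
E[T] = exp(μ + σ²/2) = exp(2.789 + 0.0567) = 17.2 km.

E[T] ≈ 17.2 km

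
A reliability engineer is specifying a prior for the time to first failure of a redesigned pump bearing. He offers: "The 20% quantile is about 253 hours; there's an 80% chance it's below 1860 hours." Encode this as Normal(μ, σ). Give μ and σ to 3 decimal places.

μ = 1056.500, σ = 954.705

For Normal(μ,σ), the p-quantile is μ + z_p·σ. Here z_{0.2} = -0.8416, z_{0.8} = 0.8416.
So 253 = μ − 0.8416σ and 1860 = μ + 0.8416σ.
Subtracting: σ = (1860 − 253)/(0.8416 − (-0.8416)) = 954.705.
Then μ = 253 − (-0.8416)·954.705 = 1056.500.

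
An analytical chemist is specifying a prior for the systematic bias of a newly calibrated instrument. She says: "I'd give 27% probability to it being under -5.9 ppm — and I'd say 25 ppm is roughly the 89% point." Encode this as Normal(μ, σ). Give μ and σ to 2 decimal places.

μ = 4.39, σ = 16.80

For Normal(μ,σ), the p-quantile is μ + z_p·σ. Here z_{0.27} = -0.6128, z_{0.89} = 1.227.
So -5.9 = μ − 0.6128σ and 25 = μ + 1.227σ.
Subtracting: σ = (25 − -5.9)/(1.227 − (-0.6128)) = 16.80.
Then μ = -5.9 − (-0.6128)·16.80 = 4.39.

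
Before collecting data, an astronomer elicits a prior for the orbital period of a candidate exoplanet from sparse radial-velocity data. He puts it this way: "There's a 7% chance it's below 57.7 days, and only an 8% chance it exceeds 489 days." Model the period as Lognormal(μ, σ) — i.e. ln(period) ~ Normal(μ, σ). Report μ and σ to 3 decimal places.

If T ~ Lognormal(μ,σ) then ln T ~ Normal(μ,σ), so the p-quantile of ln T is μ + z_p·σ.
ln(57.7) = 4.055 and ln(489) = 6.192; z_{0.07} = -1.476, z_{0.92} = 1.405.
σ = (6.192 − 4.055)/(1.405 − (-1.476)) = 0.742.
μ = 4.055 − (-1.476)·0.742 = 5.150.

μ ≈ 5.150, σ ≈ 0.742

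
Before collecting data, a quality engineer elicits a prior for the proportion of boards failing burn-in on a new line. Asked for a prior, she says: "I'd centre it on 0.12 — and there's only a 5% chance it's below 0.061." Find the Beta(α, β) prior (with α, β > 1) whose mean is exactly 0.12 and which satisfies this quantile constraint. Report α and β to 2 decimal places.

α ≈ 7.66, β ≈ 56.15

With mean 0.12 fixed, write α = 0.12s, β = 0.88s where s = α+β.
Need P(θ < 0.061) = 0.05 under Beta(0.12s, 0.88s). Normal approximation: (q−m)/√(m(1−m)/s) ≈ z_{0.05} = -1.64, so s ≈ 0.12·0.88·(-1.64)²/(0.061−0.12)² = 82.1.
At s = 82.1: P(θ<0.061) ≈ 0.029. Adjusting to match 0.05 gives s ≈ 63.81.
So α = 0.12·63.81 ≈ 7.66, β = 0.88·63.81 ≈ 56.15.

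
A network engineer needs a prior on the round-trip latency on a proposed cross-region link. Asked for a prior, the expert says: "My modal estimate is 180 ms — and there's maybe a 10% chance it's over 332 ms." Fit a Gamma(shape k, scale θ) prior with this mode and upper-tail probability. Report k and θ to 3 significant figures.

Gamma(k,θ) with k>1 has mode (k−1)θ, so θ = 180/(k−1).
Need P(X < 332) = 0.9 with θ tied to k this way. Start at k = 2, θ = 180: P(X<332) ≈ 0.550.
Too low — raise k to concentrate. Iterating converges to k ≈ 6.09.
Then θ = 180/(6.09−1) ≈ 35.4.

k ≈ 6.09, θ ≈ 35.4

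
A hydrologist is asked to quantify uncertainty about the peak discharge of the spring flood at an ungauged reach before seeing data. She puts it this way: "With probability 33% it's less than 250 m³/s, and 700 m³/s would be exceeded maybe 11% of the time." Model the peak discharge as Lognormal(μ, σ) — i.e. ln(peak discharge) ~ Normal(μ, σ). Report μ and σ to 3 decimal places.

If T ~ Lognormal(μ,σ) then ln T ~ Normal(μ,σ), so the p-quantile of ln T is μ + z_p·σ.
ln(250) = 5.521 and ln(700) = 6.551; z_{0.33} = -0.4399, z_{0.89} = 1.227.
σ = (6.551 − 5.521)/(1.227 − (-0.4399)) = 0.618.
μ = 5.521 − (-0.4399)·0.618 = 5.793.

μ ≈ 5.793, σ ≈ 0.618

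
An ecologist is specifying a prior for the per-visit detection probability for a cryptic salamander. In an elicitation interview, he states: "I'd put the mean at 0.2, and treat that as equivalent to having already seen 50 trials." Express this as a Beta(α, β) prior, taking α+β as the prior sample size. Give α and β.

Under the effective-sample-size interpretation, Beta(α, β) has prior mean α/(α+β) and prior sample size α+β.
So α+β = 50 and α/(α+β) = 0.2, giving α = 0.2·50 = 10 and β = 50 − 10 = 40.

α = 10, β = 40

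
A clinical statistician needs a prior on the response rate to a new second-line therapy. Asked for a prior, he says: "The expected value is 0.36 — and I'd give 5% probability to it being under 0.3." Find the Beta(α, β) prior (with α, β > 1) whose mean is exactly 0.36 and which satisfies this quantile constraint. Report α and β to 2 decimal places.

With mean 0.36 fixed, write α = 0.36s, β = 0.64s where s = α+β.
Need P(θ < 0.3) = 0.05 under Beta(0.36s, 0.64s). Normal approximation: (q−m)/√(m(1−m)/s) ≈ z_{0.05} = -1.64, so s ≈ 0.36·0.64·(-1.64)²/(0.3−0.36)² = 173.2.
At s = 173.2: P(θ<0.3) ≈ 0.047. Adjusting to match 0.05 gives s ≈ 166.82.
So α = 0.36·166.82 ≈ 60.06, β = 0.64·166.82 ≈ 106.76.

α ≈ 60.06, β ≈ 106.76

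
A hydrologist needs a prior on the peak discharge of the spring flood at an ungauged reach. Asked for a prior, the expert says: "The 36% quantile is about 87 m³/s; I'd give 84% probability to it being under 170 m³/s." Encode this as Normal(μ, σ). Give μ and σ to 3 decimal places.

μ = 108.991, σ = 61.349

The p-quantile of Normal(μ,σ) is μ + z_p·σ, with z_{0.36} = -0.3585 and z_{0.84} = 0.9945.
Eliminate σ: μ = (z₂·x₁ − z₁·x₂)/(z₂ − z₁) = (0.9945·87 − (-0.3585)·170)/1.353 = 108.991.
Then σ = (x₂ − x₁)/(z₂ − z₁) = (170 − 87)/1.353 = 61.349.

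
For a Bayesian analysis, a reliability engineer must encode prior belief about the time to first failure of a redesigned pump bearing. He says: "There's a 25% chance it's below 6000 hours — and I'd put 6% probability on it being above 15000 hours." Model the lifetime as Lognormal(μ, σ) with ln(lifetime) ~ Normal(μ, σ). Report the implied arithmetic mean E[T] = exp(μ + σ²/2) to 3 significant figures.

E[T] ≈ 8610 hours

If T ~ Lognormal(μ,σ) then ln T ~ Normal(μ,σ), so the p-quantile of ln T is μ + z_p·σ.
ln(6000) = 8.7 and ln(15000) = 9.616; z_{0.25} = -0.6745, z_{0.94} = 1.555.
σ = (9.616 − 8.7)/(1.555 − (-0.6745)) = 0.411.
μ = 8.7 − (-0.6745)·0.411 = 8.977.
E[T] = exp(μ + σ²/2) = exp(8.977 + 0.0845) = 8610 hours.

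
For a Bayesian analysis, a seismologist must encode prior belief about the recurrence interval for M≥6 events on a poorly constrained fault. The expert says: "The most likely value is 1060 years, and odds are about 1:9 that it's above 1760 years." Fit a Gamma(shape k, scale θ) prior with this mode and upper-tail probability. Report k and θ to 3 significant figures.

k ≈ 8.34, θ ≈ 144

Gamma(k,θ) with k>1 has mode (k−1)θ, so θ = 1060/(k−1).
Need P(X < 1760) = 0.9 with θ tied to k this way. Start at k = 2, θ = 1060: P(X<1760) ≈ 0.494.
Too low — raise k to concentrate. Iterating converges to k ≈ 8.34.
Then θ = 1060/(8.34−1) ≈ 144.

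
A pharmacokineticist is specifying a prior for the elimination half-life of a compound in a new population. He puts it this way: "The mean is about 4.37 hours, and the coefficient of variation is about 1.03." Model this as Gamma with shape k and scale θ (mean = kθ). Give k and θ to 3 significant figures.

k ≈ 0.943, θ ≈ 4.64

For Gamma(k, scale θ): mean = kθ, variance = kθ², so CV = 1/√k.
CV = 1.03, hence k = 1/CV² = 0.943.
Then θ = mean/k = 4.37/0.943 = 4.64.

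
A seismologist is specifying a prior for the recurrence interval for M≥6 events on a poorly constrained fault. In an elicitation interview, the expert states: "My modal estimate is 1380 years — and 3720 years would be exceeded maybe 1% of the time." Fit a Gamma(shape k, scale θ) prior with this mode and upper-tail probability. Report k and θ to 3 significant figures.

Gamma(k,θ) with k>1 has mode (k−1)θ, so θ = 1380/(k−1).
Need P(X < 3720) = 0.99 with θ tied to k this way. Start at k = 2, θ = 1380: P(X<3720) ≈ 0.751.
Too low — raise k to concentrate. Iterating converges to k ≈ 5.69.
Then θ = 1380/(5.69−1) ≈ 294.

k ≈ 5.69, θ ≈ 294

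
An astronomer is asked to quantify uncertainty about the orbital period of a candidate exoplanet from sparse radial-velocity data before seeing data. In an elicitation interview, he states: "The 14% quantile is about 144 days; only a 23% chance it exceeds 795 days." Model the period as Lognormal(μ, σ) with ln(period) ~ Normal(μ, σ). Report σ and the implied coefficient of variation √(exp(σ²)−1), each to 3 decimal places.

If T ~ Lognormal(μ,σ) then ln T ~ Normal(μ,σ), so the p-quantile of ln T is μ + z_p·σ.
ln(144) = 4.97 and ln(795) = 6.678; z_{0.14} = -1.08, z_{0.77} = 0.7388.
σ = (6.678 − 4.97)/(0.7388 − (-1.08)) = 0.939.
μ = 4.97 − (-1.08)·0.939 = 5.984.
CV = √(exp(σ²)−1) = √(exp(0.8821)−1) = 1.190.

σ ≈ 0.939, CV ≈ 1.190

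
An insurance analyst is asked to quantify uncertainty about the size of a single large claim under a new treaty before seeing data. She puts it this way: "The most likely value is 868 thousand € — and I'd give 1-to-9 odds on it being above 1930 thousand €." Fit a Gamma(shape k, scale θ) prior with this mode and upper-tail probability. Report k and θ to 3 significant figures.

Gamma(k,θ) with k>1 has mode (k−1)θ, so θ = 868/(k−1).
Need P(X < 1930) = 0.9 with θ tied to k this way. Start at k = 2, θ = 868: P(X<1930) ≈ 0.651.
Too low — raise k to concentrate. Iterating converges to k ≈ 4.01.
Then θ = 868/(4.01−1) ≈ 288.

k ≈ 4.01, θ ≈ 288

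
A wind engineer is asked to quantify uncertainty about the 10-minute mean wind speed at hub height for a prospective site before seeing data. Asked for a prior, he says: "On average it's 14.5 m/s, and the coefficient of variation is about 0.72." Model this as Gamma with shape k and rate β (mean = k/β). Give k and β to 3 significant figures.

k ≈ 1.93, β ≈ 0.133

For Gamma(k, rate β): mean = k/β, variance = k/β², so CV = 1/√k.
CV = 0.72, hence k = 1/CV² = 1.93.
Then β = k/mean = 1.93/14.5 = 0.133.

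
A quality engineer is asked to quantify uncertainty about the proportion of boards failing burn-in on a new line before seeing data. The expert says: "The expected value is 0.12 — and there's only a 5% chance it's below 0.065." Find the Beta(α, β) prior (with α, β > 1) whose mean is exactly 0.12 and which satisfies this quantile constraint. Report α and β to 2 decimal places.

α ≈ 9.02, β ≈ 66.17

With mean 0.12 fixed, write α = 0.12s, β = 0.88s where s = α+β.
Need P(θ < 0.065) = 0.05 under Beta(0.12s, 0.88s). Normal approximation: (q−m)/√(m(1−m)/s) ≈ z_{0.05} = -1.64, so s ≈ 0.12·0.88·(-1.64)²/(0.065−0.12)² = 94.4.
At s = 94.4: P(θ<0.065) ≈ 0.031. Adjusting to match 0.05 gives s ≈ 75.20.
So α = 0.12·75.20 ≈ 9.02, β = 0.88·75.20 ≈ 66.17.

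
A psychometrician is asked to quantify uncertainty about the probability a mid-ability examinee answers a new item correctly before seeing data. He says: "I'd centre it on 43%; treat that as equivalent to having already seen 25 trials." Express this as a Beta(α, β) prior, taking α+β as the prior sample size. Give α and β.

α = 10.75, β = 14.25

Under the effective-sample-size interpretation, Beta(α, β) has prior mean α/(α+β) and prior sample size α+β.
So α+β = 25 and α/(α+β) = 0.43, giving α = 0.43·25 = 10.75 and β = 25 − 10.75 = 14.25.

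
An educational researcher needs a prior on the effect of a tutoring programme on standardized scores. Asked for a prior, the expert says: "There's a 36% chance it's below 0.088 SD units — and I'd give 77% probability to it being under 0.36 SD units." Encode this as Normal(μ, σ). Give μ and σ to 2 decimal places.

For Normal(μ,σ), the p-quantile is μ + z_p·σ. Here z_{0.36} = -0.3585, z_{0.77} = 0.7388.
So 0.088 = μ − 0.3585σ and 0.36 = μ + 0.7388σ.
Subtracting: σ = (0.36 − 0.088)/(0.7388 − (-0.3585)) = 0.25.
Then μ = 0.088 − (-0.3585)·0.25 = 0.18.

μ = 0.18, σ = 0.25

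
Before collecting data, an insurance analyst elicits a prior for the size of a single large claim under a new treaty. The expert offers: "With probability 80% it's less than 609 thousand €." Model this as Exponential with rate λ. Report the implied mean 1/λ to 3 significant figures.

mean ≈ 378 thousand €

P(T < 609.0) = 1 − e^(−λ·609.0) = 0.8, so λ = −ln(1−0.8)/609.0 = −ln(0.2)/609.0 = 0.00264.
Mean = 1/λ = 378 thousand €.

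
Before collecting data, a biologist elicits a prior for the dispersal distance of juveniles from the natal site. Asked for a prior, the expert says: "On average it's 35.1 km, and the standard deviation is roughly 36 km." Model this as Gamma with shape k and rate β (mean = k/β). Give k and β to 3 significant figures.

For Gamma(k, rate β): mean = k/β, variance = k/β², so CV = 1/√k.
CV = SD/mean = 36/35.1 = 1.026, hence k = 1/CV² = 0.951.
Then β = k/mean = 0.951/35.1 = 0.0271.

k ≈ 0.951, β ≈ 0.0271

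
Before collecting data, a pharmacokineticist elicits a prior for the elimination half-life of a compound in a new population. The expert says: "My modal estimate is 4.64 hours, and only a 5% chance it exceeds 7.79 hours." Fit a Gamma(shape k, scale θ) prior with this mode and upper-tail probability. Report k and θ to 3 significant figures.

k ≈ 11.4, θ ≈ 0.446

Gamma(k,θ) with k>1 has mode (k−1)θ, so θ = 4.64/(k−1).
Need P(X < 7.79) = 0.95 with θ tied to k this way. Start at k = 2, θ = 4.64: P(X<7.79) ≈ 0.500.
Too low — raise k to concentrate. Iterating converges to k ≈ 11.4.
Then θ = 4.64/(11.4−1) ≈ 0.446.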